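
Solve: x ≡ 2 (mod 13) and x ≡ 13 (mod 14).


M = 13*14 = 182
M1 = M/13 = 14, M2 = M/14 = 13
M1^(-1) mod 13 = 1, M2^(-1) mod 14 = 13
x = 2*14*1 + 13*13*13 = 2225
2225 mod 182 = 41
Check: 41 mod 13 = 2 ✓, 41 mod 14 = 13 ✓

x ≡ 41 (mod 182)


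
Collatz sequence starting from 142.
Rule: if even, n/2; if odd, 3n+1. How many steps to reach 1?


142 → 71 → 214 → 107 → 322 → 161 → 484 → 242 → 121 → 364 → 182 → 91 → 274 → 137 → 412 → 206 → 103 → 310 → 155 → 466 → 233 → 700 → 350 → 175 → 526 → 263 → 790 → 395 → 1186 → 593 → 1780 → 890 → 445 → 1336 → 668 → 334 → 167 → 502 → 251 → 754 → 377 → 1132 → 566 → 283 → 850 → 425 → 1276 → 638 → 319 → 958 → 479 → 1438 → 719 → 2158 → 1079 → 3238 → 1619 → 4858 → 2429 → 7288 → 3644 → 1822 → 911 → 2734 → 1367 → 4102 → 2051 → 6154 → 3077 → 9232 → 4616 → 2308 → 1154 → 577 → 1732 → 866 → 433 → 1300 → 650 → 325 → 976 → 488 → 244 → 122 → 61 → 184 → 92 → 46 → 23 → 70 → 35 → 106 → 53 → 160 → 80 → 40 → 20 → 10 → 5 → 16 → 8 → 4 → 2 → 1
Total steps = 103

103 steps


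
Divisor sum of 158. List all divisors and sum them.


Divisors of 158: 1, 2, 79, 158
Sum = 1 + 2 + 79 + 158 = 240

σ(158) = 240


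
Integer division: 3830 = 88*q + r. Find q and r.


3830 = 88 * 43 + 46
Check: 3784 + 46 = 3830

q = 43, r = 46


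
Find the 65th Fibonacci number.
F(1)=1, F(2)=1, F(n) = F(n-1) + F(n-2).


Sequence: 1, 1, 2, 3, 5, 8, 13, 21, 34, 55, 89, 144, 233, 377, 610, 987, 1597, 2584, 4181, 6765, 10946, 17711, 28657, 46368, 75025, 121393, 196418, 317811, 514229, 832040, 1346269, 2178309, 3524578, 5702887, 9227465, 14930352, 24157817, 39088169, 63245986, 102334155, 165580141, 267914296, 433494437, 701408733, 1134903170, 1836311903, 2971215073, 4807526976, 7778742049, 12586269025, 20365011074, 32951280099, 53316291173, 86267571272, 139583862445, 225851433717, 365435296162, 591286729879, 956722026041, 1548008755920, 2504730781961, 4052739537881, 6557470319842, 10610209857723, 17167680177565
F(65) = 17167680177565


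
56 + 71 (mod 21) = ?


56 + 71 = 127
127 mod 21 = 1


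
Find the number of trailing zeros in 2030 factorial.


floor(2030/5) = 406
floor(2030/25) = 81
floor(2030/125) = 16
floor(2030/625) = 3
Total = 506

506 trailing zeros


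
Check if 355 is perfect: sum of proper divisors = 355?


Proper divisors of 355: 1, 5, 71
Sum = 1 + 5 + 71 = 77

No, 355 is not perfect (77 ≠ 355)


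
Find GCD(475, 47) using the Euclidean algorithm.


475 = 10 * 47 + 5
47 = 9 * 5 + 2
5 = 2 * 2 + 1
2 = 2 * 1 + 0
GCD = 1


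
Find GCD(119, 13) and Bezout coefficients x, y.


Tabular extended Euclidean (each row: r = 119*s + 13*t):
r=119, s=1, t=0
r=13, s=0, t=1
q=9: r=2, s=1, t=-9   [119*(1) + 13*(-9) = 2]
q=6: r=1, s=-6, t=55   [119*(-6) + 13*(55) = 1]
q=2: r=0, s=13, t=-119   [119*(13) + 13*(-119) = 0]
GCD = 1; from the row with r=1: x=-6, y=55
Check: 119*(-6) + 13*(55) = -714 + 715 = 1

GCD = 1, x = -6, y = 55


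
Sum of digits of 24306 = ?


2 + 4 + 3 + 0 + 6 = 15


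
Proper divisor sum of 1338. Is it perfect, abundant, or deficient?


Proper divisors: 1, 2, 3, 6, 223, 446, 669
Sum = 1 + 2 + 3 + 6 + 223 + 446 + 669 = 1350
1350 > 1338 → abundant

s(1338) = 1350 (abundant)


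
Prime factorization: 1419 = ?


1419 / 3 = 473
473 / 11 = 43
43 / 43 = 1
1419 = 3 × 11 × 43


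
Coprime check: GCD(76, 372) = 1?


Euclidean algorithm:
372 = 4 * 76 + 68
76 = 1 * 68 + 8
68 = 8 * 8 + 4
8 = 2 * 4 + 0
GCD(76, 372) = 4

No, not coprime (GCD = 4)


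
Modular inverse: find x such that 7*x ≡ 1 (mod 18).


Use the extended Euclidean algorithm on (18, 7); each row r = 18*s + 7*t:
r=18, s=1, t=0
r=7, s=0, t=1
q=2: r=4, s=1, t=-2   [18*(1) + 7*(-2) = 4]
q=1: r=3, s=-1, t=3   [18*(-1) + 7*(3) = 3]
q=1: r=1, s=2, t=-5   [18*(2) + 7*(-5) = 1]
q=3: r=0, s=-7, t=18   [18*(-7) + 7*(18) = 0]
GCD = 1 with t = -5, so 7*(-5) ≡ 1 (mod 18)
Inverse = -5 mod 18 = 13
Check: 7 * 13 = 91 ≡ 1 (mod 18)

7^(-1) ≡ 13 (mod 18)


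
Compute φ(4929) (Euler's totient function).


4929 = 3 × 31 × 53
Prime factors: 3, 31, 53
φ(4929) = 4929 × (1-1/3) × (1-1/31) × (1-1/53)
= 4929 × 2/3 × 30/31 × 52/53 = 3120

φ(4929) = 3120


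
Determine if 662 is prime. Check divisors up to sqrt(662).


662 / 2 = 331 (exact division)
662 is NOT prime.

No, 662 is not prime


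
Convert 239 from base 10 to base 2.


239 (base 10) = 239 (decimal)
239 (decimal) = 11101111 (base 2)


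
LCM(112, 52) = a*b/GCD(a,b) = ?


GCD(112, 52) = 4
LCM = 112*52/4 = 5824/4 = 1456

LCM = 1456


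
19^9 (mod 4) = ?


19^1 mod 4 = 3
19^2 mod 4 = 1
19^3 mod 4 = 3
19^4 mod 4 = 1
19^5 mod 4 = 3
19^6 mod 4 = 1
19^7 mod 4 = 3
19^8 mod 4 = 1
19^9 mod 4 = 3


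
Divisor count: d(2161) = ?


2161 = 2161^1
d(2161) = (1+1) = 2

2 divisors


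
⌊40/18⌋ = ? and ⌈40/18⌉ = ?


40/18 = 2.2222
floor = 2
ceil = 3

floor = 2, ceil = 3


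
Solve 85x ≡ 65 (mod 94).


GCD(85, 94) = 1, unique solution
a^(-1) mod 94 = 73
x = 73 * 65 mod 94 = 45

x ≡ 45 (mod 94)


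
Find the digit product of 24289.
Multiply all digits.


2 × 4 × 2 × 8 × 9 = 1152


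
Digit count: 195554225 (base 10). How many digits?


195554225 has 9 digits in base 10
floor(log10(195554225)) + 1 = floor(8.2913) + 1 = 9

9 digits (base 10)


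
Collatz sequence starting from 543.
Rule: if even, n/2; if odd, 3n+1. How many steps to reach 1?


543 → 1630 → 815 → 2446 → 1223 → 3670 → 1835 → 5506 → 2753 → 8260 → 4130 → 2065 → 6196 → 3098 → 1549 → 4648 → 2324 → 1162 → 581 → 1744 → 872 → 436 → 218 → 109 → 328 → 164 → 82 → 41 → 124 → 62 → 31 → 94 → 47 → 142 → 71 → 214 → 107 → 322 → 161 → 484 → 242 → 121 → 364 → 182 → 91 → 274 → 137 → 412 → 206 → 103 → 310 → 155 → 466 → 233 → 700 → 350 → 175 → 526 → 263 → 790 → 395 → 1186 → 593 → 1780 → 890 → 445 → 1336 → 668 → 334 → 167 → 502 → 251 → 754 → 377 → 1132 → 566 → 283 → 850 → 425 → 1276 → 638 → 319 → 958 → 479 → 1438 → 719 → 2158 → 1079 → 3238 → 1619 → 4858 → 2429 → 7288 → 3644 → 1822 → 911 → 2734 → 1367 → 4102 → 2051 → 6154 → 3077 → 9232 → 4616 → 2308 → 1154 → 577 → 1732 → 866 → 433 → 1300 → 650 → 325 → 976 → 488 → 244 → 122 → 61 → 184 → 92 → 46 → 23 → 70 → 35 → 106 → 53 → 160 → 80 → 40 → 20 → 10 → 5 → 16 → 8 → 4 → 2 → 1
Total steps = 136

136 steps


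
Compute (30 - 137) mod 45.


30 - 137 = -107
-107 mod 45 = 28


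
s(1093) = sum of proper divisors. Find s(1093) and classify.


Proper divisors: 1
Sum = 1 = 1
1 < 1093 → deficient

s(1093) = 1 (deficient)


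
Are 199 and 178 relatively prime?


Euclidean algorithm:
199 = 1 * 178 + 21
178 = 8 * 21 + 10
21 = 2 * 10 + 1
10 = 10 * 1 + 0
GCD(199, 178) = 1

Yes, coprime (GCD = 1)


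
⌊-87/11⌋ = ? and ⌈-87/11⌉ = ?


-87/11 = -7.9091
floor = -8
ceil = -7

floor = -8, ceil = -7


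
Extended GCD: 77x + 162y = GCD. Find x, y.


Tabular extended Euclidean (each row: r = 77*s + 162*t):
r=77, s=1, t=0
r=162, s=0, t=1
q=0: r=77, s=1, t=0   [77*(1) + 162*(0) = 77]
q=2: r=8, s=-2, t=1   [77*(-2) + 162*(1) = 8]
q=9: r=5, s=19, t=-9   [77*(19) + 162*(-9) = 5]
q=1: r=3, s=-21, t=10   [77*(-21) + 162*(10) = 3]
q=1: r=2, s=40, t=-19   [77*(40) + 162*(-19) = 2]
q=1: r=1, s=-61, t=29   [77*(-61) + 162*(29) = 1]
q=2: r=0, s=162, t=-77   [77*(162) + 162*(-77) = 0]
GCD = 1; from the row with r=1: x=-61, y=29
Check: 77*(-61) + 162*(29) = -4697 + 4698 = 1

GCD = 1, x = -61, y = 29


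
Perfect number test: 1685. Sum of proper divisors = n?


Proper divisors of 1685: 1, 5, 337
Sum = 1 + 5 + 337 = 343

No, 1685 is not perfect (343 ≠ 1685)


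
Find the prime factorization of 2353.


2353 / 13 = 181
181 / 181 = 1
2353 = 13 × 181


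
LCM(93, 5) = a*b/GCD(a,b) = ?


GCD(93, 5) = 1
LCM = 93*5/1 = 465/1 = 465

LCM = 465


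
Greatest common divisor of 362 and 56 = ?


362 = 6 * 56 + 26
56 = 2 * 26 + 4
26 = 6 * 4 + 2
4 = 2 * 2 + 0
GCD = 2


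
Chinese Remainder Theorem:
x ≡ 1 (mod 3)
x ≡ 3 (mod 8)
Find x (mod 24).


M = 3*8 = 24
M1 = M/3 = 8, M2 = M/8 = 3
M1^(-1) mod 3 = 2, M2^(-1) mod 8 = 3
x = 1*8*2 + 3*3*3 = 43
43 mod 24 = 19
Check: 19 mod 3 = 1 ✓, 19 mod 8 = 3 ✓

x ≡ 19 (mod 24)


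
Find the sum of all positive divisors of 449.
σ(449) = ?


Divisors of 449: 1, 449
Sum = 1 + 449 = 450

σ(449) = 450


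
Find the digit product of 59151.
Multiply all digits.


5 × 9 × 1 × 5 × 1 = 225


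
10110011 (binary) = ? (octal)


10110011 (base 2) = 179 (decimal)
179 (decimal) = 263 (base 8)


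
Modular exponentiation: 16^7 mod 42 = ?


16^1 mod 42 = 16
16^2 mod 42 = 4
16^3 mod 42 = 22
16^4 mod 42 = 16
16^5 mod 42 = 4
16^6 mod 42 = 22
16^7 mod 42 = 16


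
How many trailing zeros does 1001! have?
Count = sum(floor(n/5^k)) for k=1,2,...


floor(1001/5) = 200
floor(1001/25) = 40
floor(1001/125) = 8
floor(1001/625) = 1
Total = 249

249 trailing zeros


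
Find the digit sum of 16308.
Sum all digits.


1 + 6 + 3 + 0 + 8 = 18


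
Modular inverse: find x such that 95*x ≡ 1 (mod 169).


Use the extended Euclidean algorithm on (169, 95); each row r = 169*s + 95*t:
r=169, s=1, t=0
r=95, s=0, t=1
q=1: r=74, s=1, t=-1   [169*(1) + 95*(-1) = 74]
q=1: r=21, s=-1, t=2   [169*(-1) + 95*(2) = 21]
q=3: r=11, s=4, t=-7   [169*(4) + 95*(-7) = 11]
q=1: r=10, s=-5, t=9   [169*(-5) + 95*(9) = 10]
q=1: r=1, s=9, t=-16   [169*(9) + 95*(-16) = 1]
q=10: r=0, s=-95, t=169   [169*(-95) + 95*(169) = 0]
GCD = 1 with t = -16, so 95*(-16) ≡ 1 (mod 169)
Inverse = -16 mod 169 = 153
Check: 95 * 153 = 14535 ≡ 1 (mod 169)

95^(-1) ≡ 153 (mod 169)


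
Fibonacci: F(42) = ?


Sequence: 1, 1, 2, 3, 5, 8, 13, 21, 34, 55, 89, 144, 233, 377, 610, 987, 1597, 2584, 4181, 6765, 10946, 17711, 28657, 46368, 75025, 121393, 196418, 317811, 514229, 832040, 1346269, 2178309, 3524578, 5702887, 9227465, 14930352, 24157817, 39088169, 63245986, 102334155, 165580141, 267914296
F(42) = 267914296


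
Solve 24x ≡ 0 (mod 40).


GCD(24, 40) = 8 divides 0
Divide: 3x ≡ 0 (mod 5)
x ≡ 0 (mod 5)


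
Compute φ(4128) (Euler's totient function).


4128 = 2^5 × 3 × 43
Prime factors: 2, 3, 43
φ(4128) = 4128 × (1-1/2) × (1-1/3) × (1-1/43)
= 4128 × 1/2 × 2/3 × 42/43 = 1344

φ(4128) = 1344


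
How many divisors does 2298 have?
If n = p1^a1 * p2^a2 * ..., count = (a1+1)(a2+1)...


2298 = 2^1 × 3^1 × 383^1
d(2298) = (1+1) × (1+1) × (1+1) = 8

8 divisors


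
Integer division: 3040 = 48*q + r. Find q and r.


3040 = 48 * 63 + 16
Check: 3024 + 16 = 3040

q = 63, r = 16


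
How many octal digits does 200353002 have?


200353002 in base 8 = 1374222352
Number of digits = 10

10 digits (base 8)


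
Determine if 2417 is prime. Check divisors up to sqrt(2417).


Check divisors up to sqrt(2417) = 49.1630
No divisors found.
2417 is prime.

Yes, 2417 is prime


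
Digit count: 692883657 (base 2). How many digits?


692883657 in base 2 = 101001010011001001000011001001
Number of digits = 30

30 digits (base 2)


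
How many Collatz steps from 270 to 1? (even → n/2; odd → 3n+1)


270 → 135 → 406 → 203 → 610 → 305 → 916 → 458 → 229 → 688 → 344 → 172 → 86 → 43 → 130 → 65 → 196 → 98 → 49 → 148 → 74 → 37 → 112 → 56 → 28 → 14 → 7 → 22 → 11 → 34 → 17 → 52 → 26 → 13 → 40 → 20 → 10 → 5 → 16 → 8 → 4 → 2 → 1
Total steps = 42

42 steps


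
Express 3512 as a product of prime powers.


3512 / 2 = 1756
1756 / 2 = 878
878 / 2 = 439
439 / 439 = 1
3512 = 2^3 × 439


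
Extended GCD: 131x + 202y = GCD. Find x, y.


Tabular extended Euclidean (each row: r = 131*s + 202*t):
r=131, s=1, t=0
r=202, s=0, t=1
q=0: r=131, s=1, t=0   [131*(1) + 202*(0) = 131]
q=1: r=71, s=-1, t=1   [131*(-1) + 202*(1) = 71]
q=1: r=60, s=2, t=-1   [131*(2) + 202*(-1) = 60]
q=1: r=11, s=-3, t=2   [131*(-3) + 202*(2) = 11]
q=5: r=5, s=17, t=-11   [131*(17) + 202*(-11) = 5]
q=2: r=1, s=-37, t=24   [131*(-37) + 202*(24) = 1]
q=5: r=0, s=202, t=-131   [131*(202) + 202*(-131) = 0]
GCD = 1; from the row with r=1: x=-37, y=24
Check: 131*(-37) + 202*(24) = -4847 + 4848 = 1

GCD = 1, x = -37, y = 24


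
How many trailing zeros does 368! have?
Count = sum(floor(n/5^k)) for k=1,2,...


floor(368/5) = 73
floor(368/25) = 14
floor(368/125) = 2
Total = 89

89 trailing zeros


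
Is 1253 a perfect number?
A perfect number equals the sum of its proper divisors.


Proper divisors of 1253: 1, 7, 179
Sum = 1 + 7 + 179 = 187

No, 1253 is not perfect (187 ≠ 1253)


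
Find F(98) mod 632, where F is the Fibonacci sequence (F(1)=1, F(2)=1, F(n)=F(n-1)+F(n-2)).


F(k) mod 632 for k=1..98:
1, 1, 2, 3, 5, 8, 13, 21, 34, 55, 89, 144, 233, 377, 610, 355, 333, 56, 389, 445, 202, 15, 217, 232, 449, 49, 498, 547, 413, 328, 109, 437, 546, 351, 265, 616, 249, 233, 482, 83, 565, 16, 581, 597, 546, 511, 425, 304, 97, 401, 498, 267, 133, 400, 533, 301, 202, 503, 73, 576, 17, 593, 610, 571, 549, 488, 405, 261, 34, 295, 329, 624, 321, 313, 2, 315, 317, 0, 317, 317, 2, 319, 321, 8, 329, 337, 34, 371, 405, 144, 549, 61, 610, 39, 17, 56, 73, 129
F(98) mod 632 = 129


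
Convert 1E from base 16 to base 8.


1E (base 16) = 30 (decimal)
30 (decimal) = 36 (base 8)


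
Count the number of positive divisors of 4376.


4376 = 2^3 × 547^1
d(4376) = (3+1) × (1+1) = 8

8 divisors


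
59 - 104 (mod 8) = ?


59 - 104 = -45
-45 mod 8 = 3


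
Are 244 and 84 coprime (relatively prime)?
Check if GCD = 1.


Euclidean algorithm:
244 = 2 * 84 + 76
84 = 1 * 76 + 8
76 = 9 * 8 + 4
8 = 2 * 4 + 0
GCD(244, 84) = 4

No, not coprime (GCD = 4)


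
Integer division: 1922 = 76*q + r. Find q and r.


1922 = 76 * 25 + 22
Check: 1900 + 22 = 1922

q = 25, r = 22


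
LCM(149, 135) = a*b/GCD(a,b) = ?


GCD(149, 135) = 1
LCM = 149*135/1 = 20115/1 = 20115

LCM = 20115


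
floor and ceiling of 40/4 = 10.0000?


40/4 = 10.0000
floor = 10
ceil = 10

floor = 10, ceil = 10


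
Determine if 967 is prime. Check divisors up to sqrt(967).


Check divisors up to sqrt(967) = 31.0966
No divisors found.
967 is prime.

Yes, 967 is prime


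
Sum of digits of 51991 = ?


5 + 1 + 9 + 9 + 1 = 25


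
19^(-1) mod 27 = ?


Use the extended Euclidean algorithm on (27, 19); each row r = 27*s + 19*t:
r=27, s=1, t=0
r=19, s=0, t=1
q=1: r=8, s=1, t=-1   [27*(1) + 19*(-1) = 8]
q=2: r=3, s=-2, t=3   [27*(-2) + 19*(3) = 3]
q=2: r=2, s=5, t=-7   [27*(5) + 19*(-7) = 2]
q=1: r=1, s=-7, t=10   [27*(-7) + 19*(10) = 1]
q=2: r=0, s=19, t=-27   [27*(19) + 19*(-27) = 0]
GCD = 1 with t = 10, so 19*(10) ≡ 1 (mod 27)
Inverse = 10 mod 27 = 10
Check: 19 * 10 = 190 ≡ 1 (mod 27)

19^(-1) ≡ 10 (mod 27)


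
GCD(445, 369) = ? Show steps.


445 = 1 * 369 + 76
369 = 4 * 76 + 65
76 = 1 * 65 + 11
65 = 5 * 11 + 10
11 = 1 * 10 + 1
10 = 10 * 1 + 0
GCD = 1


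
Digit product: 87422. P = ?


8 × 7 × 4 × 2 × 2 = 896


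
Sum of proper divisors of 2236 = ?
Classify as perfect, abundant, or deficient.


Proper divisors: 1, 2, 4, 13, 26, 43, 52, 86, 172, 559, 1118
Sum = 1 + 2 + 4 + 13 + 26 + 43 + 52 + 86 + 172 + 559 + 1118 = 2076
2076 < 2236 → deficient

s(2236) = 2076 (deficient)


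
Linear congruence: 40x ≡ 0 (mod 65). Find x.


GCD(40, 65) = 5 divides 0
Divide: 8x ≡ 0 (mod 13)
x ≡ 0 (mod 13)


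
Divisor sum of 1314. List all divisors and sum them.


Divisors of 1314: 1, 2, 3, 6, 9, 18, 73, 146, 219, 438, 657, 1314
Sum = 1 + 2 + 3 + 6 + 9 + 18 + 73 + 146 + 219 + 438 + 657 + 1314 = 2886

σ(1314) = 2886


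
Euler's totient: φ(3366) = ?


3366 = 2 × 3^2 × 11 × 17
Prime factors: 2, 3, 11, 17
φ(3366) = 3366 × (1-1/2) × (1-1/3) × (1-1/11) × (1-1/17)
= 3366 × 1/2 × 2/3 × 10/11 × 16/17 = 960

φ(3366) = 960


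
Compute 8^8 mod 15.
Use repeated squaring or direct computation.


8^1 mod 15 = 8
8^2 mod 15 = 4
8^3 mod 15 = 2
8^4 mod 15 = 1
8^5 mod 15 = 8
8^6 mod 15 = 4
8^7 mod 15 = 2
8^8 mod 15 = 1


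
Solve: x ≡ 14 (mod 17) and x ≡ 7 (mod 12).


M = 17*12 = 204
M1 = M/17 = 12, M2 = M/12 = 17
M1^(-1) mod 17 = 10, M2^(-1) mod 12 = 5
x = 14*12*10 + 7*17*5 = 2275
2275 mod 204 = 31
Check: 31 mod 17 = 14 ✓, 31 mod 12 = 7 ✓

x ≡ 31 (mod 204)


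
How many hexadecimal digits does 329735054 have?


329735054 in base 16 = 13A75B8E
Number of digits = 8

8 digits (base 16)


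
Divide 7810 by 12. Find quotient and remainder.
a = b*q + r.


7810 = 12 * 650 + 10
Check: 7800 + 10 = 7810

q = 650, r = 10


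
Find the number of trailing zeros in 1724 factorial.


floor(1724/5) = 344
floor(1724/25) = 68
floor(1724/125) = 13
floor(1724/625) = 2
Total = 427

427 trailing zeros


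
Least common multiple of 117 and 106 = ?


GCD(117, 106) = 1
LCM = 117*106/1 = 12402/1 = 12402

LCM = 12402


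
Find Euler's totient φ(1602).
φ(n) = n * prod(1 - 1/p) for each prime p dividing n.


1602 = 2 × 3^2 × 89
Prime factors: 2, 3, 89
φ(1602) = 1602 × (1-1/2) × (1-1/3) × (1-1/89)
= 1602 × 1/2 × 2/3 × 88/89 = 528

φ(1602) = 528


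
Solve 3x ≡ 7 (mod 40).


GCD(3, 40) = 1, unique solution
a^(-1) mod 40 = 27
x = 27 * 7 mod 40 = 29

x ≡ 29 (mod 40)


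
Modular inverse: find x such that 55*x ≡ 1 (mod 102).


Use the extended Euclidean algorithm on (102, 55); each row r = 102*s + 55*t:
r=102, s=1, t=0
r=55, s=0, t=1
q=1: r=47, s=1, t=-1   [102*(1) + 55*(-1) = 47]
q=1: r=8, s=-1, t=2   [102*(-1) + 55*(2) = 8]
q=5: r=7, s=6, t=-11   [102*(6) + 55*(-11) = 7]
q=1: r=1, s=-7, t=13   [102*(-7) + 55*(13) = 1]
q=7: r=0, s=55, t=-102   [102*(55) + 55*(-102) = 0]
GCD = 1 with t = 13, so 55*(13) ≡ 1 (mod 102)
Inverse = 13 mod 102 = 13
Check: 55 * 13 = 715 ≡ 1 (mod 102)

55^(-1) ≡ 13 (mod 102)


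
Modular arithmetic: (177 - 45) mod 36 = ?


177 - 45 = 132
132 mod 36 = 24


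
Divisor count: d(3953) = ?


3953 = 59^1 × 67^1
d(3953) = (1+1) × (1+1) = 4

4 divisors


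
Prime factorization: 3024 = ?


3024 / 2 = 1512
1512 / 2 = 756
756 / 2 = 378
378 / 2 = 189
189 / 3 = 63
63 / 3 = 21
21 / 3 = 7
7 / 7 = 1
3024 = 2^4 × 3^3 × 7


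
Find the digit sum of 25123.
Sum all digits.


2 + 5 + 1 + 2 + 3 = 13


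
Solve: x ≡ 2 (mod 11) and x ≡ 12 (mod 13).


M = 11*13 = 143
M1 = M/11 = 13, M2 = M/13 = 11
M1^(-1) mod 11 = 6, M2^(-1) mod 13 = 6
x = 2*13*6 + 12*11*6 = 948
948 mod 143 = 90
Check: 90 mod 11 = 2 ✓, 90 mod 13 = 12 ✓

x ≡ 90 (mod 143)


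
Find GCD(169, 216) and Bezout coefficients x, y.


Tabular extended Euclidean (each row: r = 169*s + 216*t):
r=169, s=1, t=0
r=216, s=0, t=1
q=0: r=169, s=1, t=0   [169*(1) + 216*(0) = 169]
q=1: r=47, s=-1, t=1   [169*(-1) + 216*(1) = 47]
q=3: r=28, s=4, t=-3   [169*(4) + 216*(-3) = 28]
q=1: r=19, s=-5, t=4   [169*(-5) + 216*(4) = 19]
q=1: r=9, s=9, t=-7   [169*(9) + 216*(-7) = 9]
q=2: r=1, s=-23, t=18   [169*(-23) + 216*(18) = 1]
q=9: r=0, s=216, t=-169   [169*(216) + 216*(-169) = 0]
GCD = 1; from the row with r=1: x=-23, y=18
Check: 169*(-23) + 216*(18) = -3887 + 3888 = 1

GCD = 1, x = -23, y = 18


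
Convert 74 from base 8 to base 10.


74 (base 8) = 60 (decimal)
60 (decimal) = 60 (base 10)


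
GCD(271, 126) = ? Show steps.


271 = 2 * 126 + 19
126 = 6 * 19 + 12
19 = 1 * 12 + 7
12 = 1 * 7 + 5
7 = 1 * 5 + 2
5 = 2 * 2 + 1
2 = 2 * 1 + 0
GCD = 1


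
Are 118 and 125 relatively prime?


Euclidean algorithm:
125 = 1 * 118 + 7
118 = 16 * 7 + 6
7 = 1 * 6 + 1
6 = 6 * 1 + 0
GCD(118, 125) = 1

Yes, coprime (GCD = 1)


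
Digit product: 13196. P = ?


1 × 3 × 1 × 9 × 6 = 162


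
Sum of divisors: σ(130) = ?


Divisors of 130: 1, 2, 5, 10, 13, 26, 65, 130
Sum = 1 + 2 + 5 + 10 + 13 + 26 + 65 + 130 = 252

σ(130) = 252


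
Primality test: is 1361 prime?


Check divisors up to sqrt(1361) = 36.8917
No divisors found.
1361 is prime.

Yes, 1361 is prime


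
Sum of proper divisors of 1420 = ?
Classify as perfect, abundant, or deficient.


Proper divisors: 1, 2, 4, 5, 10, 20, 71, 142, 284, 355, 710
Sum = 1 + 2 + 4 + 5 + 10 + 20 + 71 + 142 + 284 + 355 + 710 = 1604
1604 > 1420 → abundant

s(1420) = 1604 (abundant)


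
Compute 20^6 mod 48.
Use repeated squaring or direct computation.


20^1 mod 48 = 20
20^2 mod 48 = 16
20^3 mod 48 = 32
20^4 mod 48 = 16
20^5 mod 48 = 32
20^6 mod 48 = 16


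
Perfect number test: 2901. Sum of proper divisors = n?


Proper divisors of 2901: 1, 3, 967
Sum = 1 + 3 + 967 = 971

No, 2901 is not perfect (971 ≠ 2901)


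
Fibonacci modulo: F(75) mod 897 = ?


F(k) mod 897 for k=1..75:
1, 1, 2, 3, 5, 8, 13, 21, 34, 55, 89, 144, 233, 377, 610, 90, 700, 790, 593, 486, 182, 668, 850, 621, 574, 298, 872, 273, 248, 521, 769, 393, 265, 658, 26, 684, 710, 497, 310, 807, 220, 130, 350, 480, 830, 413, 346, 759, 208, 70, 278, 348, 626, 77, 703, 780, 586, 469, 158, 627, 785, 515, 403, 21, 424, 445, 869, 417, 389, 806, 298, 207, 505, 712, 320
F(75) mod 897 = 320


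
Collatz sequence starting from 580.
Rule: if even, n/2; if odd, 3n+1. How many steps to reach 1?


580 → 290 → 145 → 436 → 218 → 109 → 328 → 164 → 82 → 41 → 124 → 62 → 31 → 94 → 47 → 142 → 71 → 214 → 107 → 322 → 161 → 484 → 242 → 121 → 364 → 182 → 91 → 274 → 137 → 412 → 206 → 103 → 310 → 155 → 466 → 233 → 700 → 350 → 175 → 526 → 263 → 790 → 395 → 1186 → 593 → 1780 → 890 → 445 → 1336 → 668 → 334 → 167 → 502 → 251 → 754 → 377 → 1132 → 566 → 283 → 850 → 425 → 1276 → 638 → 319 → 958 → 479 → 1438 → 719 → 2158 → 1079 → 3238 → 1619 → 4858 → 2429 → 7288 → 3644 → 1822 → 911 → 2734 → 1367 → 4102 → 2051 → 6154 → 3077 → 9232 → 4616 → 2308 → 1154 → 577 → 1732 → 866 → 433 → 1300 → 650 → 325 → 976 → 488 → 244 → 122 → 61 → 184 → 92 → 46 → 23 → 70 → 35 → 106 → 53 → 160 → 80 → 40 → 20 → 10 → 5 → 16 → 8 → 4 → 2 → 1
Total steps = 118

118 steps


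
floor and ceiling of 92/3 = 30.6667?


92/3 = 30.6667
floor = 30
ceil = 31

floor = 30, ceil = 31


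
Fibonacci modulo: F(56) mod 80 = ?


F(k) mod 80 for k=1..56:
1, 1, 2, 3, 5, 8, 13, 21, 34, 55, 9, 64, 73, 57, 50, 27, 77, 24, 21, 45, 66, 31, 17, 48, 65, 33, 18, 51, 69, 40, 29, 69, 18, 7, 25, 32, 57, 9, 66, 75, 61, 56, 37, 13, 50, 63, 33, 16, 49, 65, 34, 19, 53, 72, 45, 37
F(56) mod 80 = 37


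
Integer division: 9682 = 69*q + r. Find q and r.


9682 = 69 * 140 + 22
Check: 9660 + 22 = 9682

q = 140, r = 22


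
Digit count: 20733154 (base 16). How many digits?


20733154 in base 16 = 13C5CE2
Number of digits = 7

7 digits (base 16)


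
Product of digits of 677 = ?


6 × 7 × 7 = 294


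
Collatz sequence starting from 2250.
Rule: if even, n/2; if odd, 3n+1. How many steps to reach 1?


2250 → 1125 → 3376 → 1688 → 844 → 422 → 211 → 634 → 317 → 952 → 476 → 238 → 119 → 358 → 179 → 538 → 269 → 808 → 404 → 202 → 101 → 304 → 152 → 76 → 38 → 19 → 58 → 29 → 88 → 44 → 22 → 11 → 34 → 17 → 52 → 26 → 13 → 40 → 20 → 10 → 5 → 16 → 8 → 4 → 2 → 1
Total steps = 45

45 steps


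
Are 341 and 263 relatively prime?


Euclidean algorithm:
341 = 1 * 263 + 78
263 = 3 * 78 + 29
78 = 2 * 29 + 20
29 = 1 * 20 + 9
20 = 2 * 9 + 2
9 = 4 * 2 + 1
2 = 2 * 1 + 0
GCD(341, 263) = 1

Yes, coprime (GCD = 1)


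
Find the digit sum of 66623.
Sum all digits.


6 + 6 + 6 + 2 + 3 = 23


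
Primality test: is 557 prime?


Check divisors up to sqrt(557) = 23.6008
No divisors found.
557 is prime.

Yes, 557 is prime


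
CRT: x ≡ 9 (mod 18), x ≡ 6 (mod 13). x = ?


M = 18*13 = 234
M1 = M/18 = 13, M2 = M/13 = 18
M1^(-1) mod 18 = 7, M2^(-1) mod 13 = 8
x = 9*13*7 + 6*18*8 = 1683
1683 mod 234 = 45
Check: 45 mod 18 = 9 ✓, 45 mod 13 = 6 ✓

x ≡ 45 (mod 234)


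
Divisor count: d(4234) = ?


4234 = 2^1 × 29^1 × 73^1
d(4234) = (1+1) × (1+1) × (1+1) = 8

8 divisors


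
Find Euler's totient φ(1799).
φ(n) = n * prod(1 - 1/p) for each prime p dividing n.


1799 = 7 × 257
Prime factors: 7, 257
φ(1799) = 1799 × (1-1/7) × (1-1/257)
= 1799 × 6/7 × 256/257 = 1536

φ(1799) = 1536


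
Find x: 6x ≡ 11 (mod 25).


GCD(6, 25) = 1, unique solution
a^(-1) mod 25 = 21
x = 21 * 11 mod 25 = 6

x ≡ 6 (mod 25)


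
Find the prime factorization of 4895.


4895 / 5 = 979
979 / 11 = 89
89 / 89 = 1
4895 = 5 × 11 × 89


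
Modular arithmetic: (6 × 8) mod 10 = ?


6 × 8 = 48
48 mod 10 = 8


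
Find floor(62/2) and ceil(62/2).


62/2 = 31.0000
floor = 31
ceil = 31

floor = 31, ceil = 31


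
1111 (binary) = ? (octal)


1111 (base 2) = 15 (decimal)
15 (decimal) = 17 (base 8)


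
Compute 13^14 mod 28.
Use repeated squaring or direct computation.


13^1 mod 28 = 13
13^2 mod 28 = 1
13^3 mod 28 = 13
13^4 mod 28 = 1
13^5 mod 28 = 13
13^6 mod 28 = 1
13^7 mod 28 = 13
13^8 mod 28 = 1
13^9 mod 28 = 13
13^10 mod 28 = 1
13^11 mod 28 = 13
13^12 mod 28 = 1
13^13 mod 28 = 13
13^14 mod 28 = 1


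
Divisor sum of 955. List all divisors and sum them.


Divisors of 955: 1, 5, 191, 955
Sum = 1 + 5 + 191 + 955 = 1152

σ(955) = 1152


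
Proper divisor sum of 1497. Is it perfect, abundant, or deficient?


Proper divisors: 1, 3, 499
Sum = 1 + 3 + 499 = 503
503 < 1497 → deficient

s(1497) = 503 (deficient)


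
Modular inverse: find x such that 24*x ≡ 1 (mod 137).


Use the extended Euclidean algorithm on (137, 24); each row r = 137*s + 24*t:
r=137, s=1, t=0
r=24, s=0, t=1
q=5: r=17, s=1, t=-5   [137*(1) + 24*(-5) = 17]
q=1: r=7, s=-1, t=6   [137*(-1) + 24*(6) = 7]
q=2: r=3, s=3, t=-17   [137*(3) + 24*(-17) = 3]
q=2: r=1, s=-7, t=40   [137*(-7) + 24*(40) = 1]
q=3: r=0, s=24, t=-137   [137*(24) + 24*(-137) = 0]
GCD = 1 with t = 40, so 24*(40) ≡ 1 (mod 137)
Inverse = 40 mod 137 = 40
Check: 24 * 40 = 960 ≡ 1 (mod 137)

24^(-1) ≡ 40 (mod 137)


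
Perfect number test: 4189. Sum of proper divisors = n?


Proper divisors of 4189: 1, 59, 71
Sum = 1 + 59 + 71 = 131

No, 4189 is not perfect (131 ≠ 4189)


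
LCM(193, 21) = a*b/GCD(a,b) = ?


GCD(193, 21) = 1
LCM = 193*21/1 = 4053/1 = 4053

LCM = 4053


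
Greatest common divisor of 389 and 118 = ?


389 = 3 * 118 + 35
118 = 3 * 35 + 13
35 = 2 * 13 + 9
13 = 1 * 9 + 4
9 = 2 * 4 + 1
4 = 4 * 1 + 0
GCD = 1


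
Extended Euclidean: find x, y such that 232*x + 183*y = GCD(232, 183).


Tabular extended Euclidean (each row: r = 232*s + 183*t):
r=232, s=1, t=0
r=183, s=0, t=1
q=1: r=49, s=1, t=-1   [232*(1) + 183*(-1) = 49]
q=3: r=36, s=-3, t=4   [232*(-3) + 183*(4) = 36]
q=1: r=13, s=4, t=-5   [232*(4) + 183*(-5) = 13]
q=2: r=10, s=-11, t=14   [232*(-11) + 183*(14) = 10]
q=1: r=3, s=15, t=-19   [232*(15) + 183*(-19) = 3]
q=3: r=1, s=-56, t=71   [232*(-56) + 183*(71) = 1]
q=3: r=0, s=183, t=-232   [232*(183) + 183*(-232) = 0]
GCD = 1; from the row with r=1: x=-56, y=71
Check: 232*(-56) + 183*(71) = -12992 + 12993 = 1

GCD = 1, x = -56, y = 71


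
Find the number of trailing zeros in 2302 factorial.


floor(2302/5) = 460
floor(2302/25) = 92
floor(2302/125) = 18
floor(2302/625) = 3
Total = 573

573 trailing zeros


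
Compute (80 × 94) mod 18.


80 × 94 = 7520
7520 mod 18 = 14


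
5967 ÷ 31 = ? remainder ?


5967 = 31 * 192 + 15
Check: 5952 + 15 = 5967

q = 192, r = 15


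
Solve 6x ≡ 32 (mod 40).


GCD(6, 40) = 2 divides 32
Divide: 3x ≡ 16 (mod 20)
x ≡ 12 (mod 20)


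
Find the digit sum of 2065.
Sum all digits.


2 + 0 + 6 + 5 = 13


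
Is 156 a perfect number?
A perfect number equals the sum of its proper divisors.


Proper divisors of 156: 1, 2, 3, 4, 6, 12, 13, 26, 39, 52, 78
Sum = 1 + 2 + 3 + 4 + 6 + 12 + 13 + 26 + 39 + 52 + 78 = 236

No, 156 is not perfect (236 ≠ 156)


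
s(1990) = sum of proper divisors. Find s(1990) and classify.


Proper divisors: 1, 2, 5, 10, 199, 398, 995
Sum = 1 + 2 + 5 + 10 + 199 + 398 + 995 = 1610
1610 < 1990 → deficient

s(1990) = 1610 (deficient)


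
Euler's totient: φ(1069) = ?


1069 = 1069
Prime factors: 1069
φ(1069) = 1069 × (1-1/1069)
= 1069 × 1068/1069 = 1068

φ(1069) = 1068


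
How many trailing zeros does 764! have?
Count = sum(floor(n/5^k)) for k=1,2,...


floor(764/5) = 152
floor(764/25) = 30
floor(764/125) = 6
floor(764/625) = 1
Total = 189

189 trailing zeros


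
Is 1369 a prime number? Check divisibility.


1369 / 37 = 37 (exact division)
1369 is NOT prime.

No, 1369 is not prime


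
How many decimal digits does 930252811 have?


930252811 has 9 digits in base 10
floor(log10(930252811)) + 1 = floor(8.9686) + 1 = 9

9 digits (base 10)


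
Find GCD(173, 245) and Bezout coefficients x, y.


Tabular extended Euclidean (each row: r = 173*s + 245*t):
r=173, s=1, t=0
r=245, s=0, t=1
q=0: r=173, s=1, t=0   [173*(1) + 245*(0) = 173]
q=1: r=72, s=-1, t=1   [173*(-1) + 245*(1) = 72]
q=2: r=29, s=3, t=-2   [173*(3) + 245*(-2) = 29]
q=2: r=14, s=-7, t=5   [173*(-7) + 245*(5) = 14]
q=2: r=1, s=17, t=-12   [173*(17) + 245*(-12) = 1]
q=14: r=0, s=-245, t=173   [173*(-245) + 245*(173) = 0]
GCD = 1; from the row with r=1: x=17, y=-12
Check: 173*(17) + 245*(-12) = 2941 - 2940 = 1

GCD = 1, x = 17, y = -12


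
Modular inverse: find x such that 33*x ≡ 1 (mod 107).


Use the extended Euclidean algorithm on (107, 33); each row r = 107*s + 33*t:
r=107, s=1, t=0
r=33, s=0, t=1
q=3: r=8, s=1, t=-3   [107*(1) + 33*(-3) = 8]
q=4: r=1, s=-4, t=13   [107*(-4) + 33*(13) = 1]
q=8: r=0, s=33, t=-107   [107*(33) + 33*(-107) = 0]
GCD = 1 with t = 13, so 33*(13) ≡ 1 (mod 107)
Inverse = 13 mod 107 = 13
Check: 33 * 13 = 429 ≡ 1 (mod 107)

33^(-1) ≡ 13 (mod 107)


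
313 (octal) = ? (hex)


313 (base 8) = 203 (decimal)
203 (decimal) = CB (base 16)


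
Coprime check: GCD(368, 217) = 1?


Euclidean algorithm:
368 = 1 * 217 + 151
217 = 1 * 151 + 66
151 = 2 * 66 + 19
66 = 3 * 19 + 9
19 = 2 * 9 + 1
9 = 9 * 1 + 0
GCD(368, 217) = 1

Yes, coprime (GCD = 1)


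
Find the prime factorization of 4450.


4450 / 2 = 2225
2225 / 5 = 445
445 / 5 = 89
89 / 89 = 1
4450 = 2 × 5^2 × 89


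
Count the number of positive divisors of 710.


710 = 2^1 × 5^1 × 71^1
d(710) = (1+1) × (1+1) × (1+1) = 8

8 divisors


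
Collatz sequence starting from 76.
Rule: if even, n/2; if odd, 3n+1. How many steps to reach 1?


76 → 38 → 19 → 58 → 29 → 88 → 44 → 22 → 11 → 34 → 17 → 52 → 26 → 13 → 40 → 20 → 10 → 5 → 16 → 8 → 4 → 2 → 1
Total steps = 22

22 steps


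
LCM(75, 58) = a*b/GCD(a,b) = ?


GCD(75, 58) = 1
LCM = 75*58/1 = 4350/1 = 4350

LCM = 4350


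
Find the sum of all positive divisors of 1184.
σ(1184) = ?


Divisors of 1184: 1, 2, 4, 8, 16, 32, 37, 74, 148, 296, 592, 1184
Sum = 1 + 2 + 4 + 8 + 16 + 32 + 37 + 74 + 148 + 296 + 592 + 1184 = 2394

σ(1184) = 2394


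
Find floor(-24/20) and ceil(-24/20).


-24/20 = -1.2000
floor = -2
ceil = -1

floor = -2, ceil = -1


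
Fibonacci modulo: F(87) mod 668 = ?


F(k) mod 668 for k=1..87:
1, 1, 2, 3, 5, 8, 13, 21, 34, 55, 89, 144, 233, 377, 610, 319, 261, 580, 173, 85, 258, 343, 601, 276, 209, 485, 26, 511, 537, 380, 249, 629, 210, 171, 381, 552, 265, 149, 414, 563, 309, 204, 513, 49, 562, 611, 505, 448, 285, 65, 350, 415, 97, 512, 609, 453, 394, 179, 573, 84, 657, 73, 62, 135, 197, 332, 529, 193, 54, 247, 301, 548, 181, 61, 242, 303, 545, 180, 57, 237, 294, 531, 157, 20, 177, 197, 374
F(87) mod 668 = 374


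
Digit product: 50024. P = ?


5 × 0 × 0 × 2 × 4 = 0


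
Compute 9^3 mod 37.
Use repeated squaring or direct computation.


9^1 mod 37 = 9
9^2 mod 37 = 7
9^3 mod 37 = 26


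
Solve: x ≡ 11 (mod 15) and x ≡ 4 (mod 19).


M = 15*19 = 285
M1 = M/15 = 19, M2 = M/19 = 15
M1^(-1) mod 15 = 4, M2^(-1) mod 19 = 14
x = 11*19*4 + 4*15*14 = 1676
1676 mod 285 = 251
Check: 251 mod 15 = 11 ✓, 251 mod 19 = 4 ✓

x ≡ 251 (mod 285)


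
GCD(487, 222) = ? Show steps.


487 = 2 * 222 + 43
222 = 5 * 43 + 7
43 = 6 * 7 + 1
7 = 7 * 1 + 0
GCD = 1


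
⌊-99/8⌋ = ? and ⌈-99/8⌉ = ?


-99/8 = -12.3750
floor = -13
ceil = -12

floor = -13, ceil = -12


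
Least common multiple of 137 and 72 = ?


GCD(137, 72) = 1
LCM = 137*72/1 = 9864/1 = 9864

LCM = 9864


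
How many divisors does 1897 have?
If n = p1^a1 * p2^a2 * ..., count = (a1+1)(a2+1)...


1897 = 7^1 × 271^1
d(1897) = (1+1) × (1+1) = 4

4 divisors


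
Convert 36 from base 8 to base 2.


36 (base 8) = 30 (decimal)
30 (decimal) = 11110 (base 2)


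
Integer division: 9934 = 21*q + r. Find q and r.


9934 = 21 * 473 + 1
Check: 9933 + 1 = 9934

q = 473, r = 1


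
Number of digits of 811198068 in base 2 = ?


811198068 in base 2 = 110000010110011110011001110100
Number of digits = 30

30 digits (base 2)


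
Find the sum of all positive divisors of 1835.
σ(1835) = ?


Divisors of 1835: 1, 5, 367, 1835
Sum = 1 + 5 + 367 + 1835 = 2208

σ(1835) = 2208


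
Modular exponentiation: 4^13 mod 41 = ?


4^1 mod 41 = 4
4^2 mod 41 = 16
4^3 mod 41 = 23
4^4 mod 41 = 10
4^5 mod 41 = 40
4^6 mod 41 = 37
4^7 mod 41 = 25
4^8 mod 41 = 18
4^9 mod 41 = 31
4^10 mod 41 = 1
4^11 mod 41 = 4
4^12 mod 41 = 16
4^13 mod 41 = 23


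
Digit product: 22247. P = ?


2 × 2 × 2 × 4 × 7 = 224


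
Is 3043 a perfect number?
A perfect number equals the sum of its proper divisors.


Proper divisors of 3043: 1, 17, 179
Sum = 1 + 17 + 179 = 197

No, 3043 is not perfect (197 ≠ 3043)


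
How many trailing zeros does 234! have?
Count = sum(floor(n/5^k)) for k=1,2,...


floor(234/5) = 46
floor(234/25) = 9
floor(234/125) = 1
Total = 56

56 trailing zeros


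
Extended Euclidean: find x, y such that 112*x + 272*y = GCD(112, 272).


Tabular extended Euclidean (each row: r = 112*s + 272*t):
r=112, s=1, t=0
r=272, s=0, t=1
q=0: r=112, s=1, t=0   [112*(1) + 272*(0) = 112]
q=2: r=48, s=-2, t=1   [112*(-2) + 272*(1) = 48]
q=2: r=16, s=5, t=-2   [112*(5) + 272*(-2) = 16]
q=3: r=0, s=-17, t=7   [112*(-17) + 272*(7) = 0]
GCD = 16; from the row with r=16: x=5, y=-2
Check: 112*(5) + 272*(-2) = 560 - 544 = 16

GCD = 16, x = 5, y = -2


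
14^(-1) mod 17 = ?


Use the extended Euclidean algorithm on (17, 14); each row r = 17*s + 14*t:
r=17, s=1, t=0
r=14, s=0, t=1
q=1: r=3, s=1, t=-1   [17*(1) + 14*(-1) = 3]
q=4: r=2, s=-4, t=5   [17*(-4) + 14*(5) = 2]
q=1: r=1, s=5, t=-6   [17*(5) + 14*(-6) = 1]
q=2: r=0, s=-14, t=17   [17*(-14) + 14*(17) = 0]
GCD = 1 with t = -6, so 14*(-6) ≡ 1 (mod 17)
Inverse = -6 mod 17 = 11
Check: 14 * 11 = 154 ≡ 1 (mod 17)

14^(-1) ≡ 11 (mod 17)


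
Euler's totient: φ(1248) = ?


1248 = 2^5 × 3 × 13
Prime factors: 2, 3, 13
φ(1248) = 1248 × (1-1/2) × (1-1/3) × (1-1/13)
= 1248 × 1/2 × 2/3 × 12/13 = 384

φ(1248) = 384


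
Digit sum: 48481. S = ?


4 + 8 + 4 + 8 + 1 = 25


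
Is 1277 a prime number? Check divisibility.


Check divisors up to sqrt(1277) = 35.7351
No divisors found.
1277 is prime.

Yes, 1277 is prime


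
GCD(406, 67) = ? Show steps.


406 = 6 * 67 + 4
67 = 16 * 4 + 3
4 = 1 * 3 + 1
3 = 3 * 1 + 0
GCD = 1


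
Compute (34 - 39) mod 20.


34 - 39 = -5
-5 mod 20 = 15


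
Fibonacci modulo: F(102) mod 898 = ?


F(k) mod 898 for k=1..102:
1, 1, 2, 3, 5, 8, 13, 21, 34, 55, 89, 144, 233, 377, 610, 89, 699, 788, 589, 479, 170, 649, 819, 570, 491, 163, 654, 817, 573, 492, 167, 659, 826, 587, 515, 204, 719, 25, 744, 769, 615, 486, 203, 689, 892, 683, 677, 462, 241, 703, 46, 749, 795, 646, 543, 291, 834, 227, 163, 390, 553, 45, 598, 643, 343, 88, 431, 519, 52, 571, 623, 296, 21, 317, 338, 655, 95, 750, 845, 697, 644, 443, 189, 632, 821, 555, 478, 135, 613, 748, 463, 313, 776, 191, 69, 260, 329, 589, 20, 609, 629, 340
F(102) mod 898 = 340


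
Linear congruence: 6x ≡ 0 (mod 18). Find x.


GCD(6, 18) = 6 divides 0
Divide: 1x ≡ 0 (mod 3)
x ≡ 0 (mod 3)


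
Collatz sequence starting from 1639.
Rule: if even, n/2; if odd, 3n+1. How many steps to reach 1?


1639 → 4918 → 2459 → 7378 → 3689 → 11068 → 5534 → 2767 → 8302 → 4151 → 12454 → 6227 → 18682 → 9341 → 28024 → 14012 → 7006 → 3503 → 10510 → 5255 → 15766 → 7883 → 23650 → 11825 → 35476 → 17738 → 8869 → 26608 → 13304 → 6652 → 3326 → 1663 → 4990 → 2495 → 7486 → 3743 → 11230 → 5615 → 16846 → 8423 → 25270 → 12635 → 37906 → 18953 → 56860 → 28430 → 14215 → 42646 → 21323 → 63970 → 31985 → 95956 → 47978 → 23989 → 71968 → 35984 → 17992 → 8996 → 4498 → 2249 → 6748 → 3374 → 1687 → 5062 → 2531 → 7594 → 3797 → 11392 → 5696 → 2848 → 1424 → 712 → 356 → 178 → 89 → 268 → 134 → 67 → 202 → 101 → 304 → 152 → 76 → 38 → 19 → 58 → 29 → 88 → 44 → 22 → 11 → 34 → 17 → 52 → 26 → 13 → 40 → 20 → 10 → 5 → 16 → 8 → 4 → 2 → 1
Total steps = 104

104 steps


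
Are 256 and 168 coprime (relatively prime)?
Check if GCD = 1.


Euclidean algorithm:
256 = 1 * 168 + 88
168 = 1 * 88 + 80
88 = 1 * 80 + 8
80 = 10 * 8 + 0
GCD(256, 168) = 8

No, not coprime (GCD = 8)


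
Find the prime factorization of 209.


209 / 11 = 19
19 / 19 = 1
209 = 11 × 19


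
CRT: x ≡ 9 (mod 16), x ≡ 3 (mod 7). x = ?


M = 16*7 = 112
M1 = M/16 = 7, M2 = M/7 = 16
M1^(-1) mod 16 = 7, M2^(-1) mod 7 = 4
x = 9*7*7 + 3*16*4 = 633
633 mod 112 = 73
Check: 73 mod 16 = 9 ✓, 73 mod 7 = 3 ✓

x ≡ 73 (mod 112)


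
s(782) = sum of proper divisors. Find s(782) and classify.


Proper divisors: 1, 2, 17, 23, 34, 46, 391
Sum = 1 + 2 + 17 + 23 + 34 + 46 + 391 = 514
514 < 782 → deficient

s(782) = 514 (deficient)


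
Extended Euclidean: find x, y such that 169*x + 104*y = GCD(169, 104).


Tabular extended Euclidean (each row: r = 169*s + 104*t):
r=169, s=1, t=0
r=104, s=0, t=1
q=1: r=65, s=1, t=-1   [169*(1) + 104*(-1) = 65]
q=1: r=39, s=-1, t=2   [169*(-1) + 104*(2) = 39]
q=1: r=26, s=2, t=-3   [169*(2) + 104*(-3) = 26]
q=1: r=13, s=-3, t=5   [169*(-3) + 104*(5) = 13]
q=2: r=0, s=8, t=-13   [169*(8) + 104*(-13) = 0]
GCD = 13; from the row with r=13: x=-3, y=5
Check: 169*(-3) + 104*(5) = -507 + 520 = 13

GCD = 13, x = -3, y = 5


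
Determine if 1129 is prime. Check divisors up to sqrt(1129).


Check divisors up to sqrt(1129) = 33.6006
No divisors found.
1129 is prime.

Yes, 1129 is prime


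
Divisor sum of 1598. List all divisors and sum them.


Divisors of 1598: 1, 2, 17, 34, 47, 94, 799, 1598
Sum = 1 + 2 + 17 + 34 + 47 + 94 + 799 + 1598 = 2592

σ(1598) = 2592


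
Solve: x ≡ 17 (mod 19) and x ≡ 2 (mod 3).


M = 19*3 = 57
M1 = M/19 = 3, M2 = M/3 = 19
M1^(-1) mod 19 = 13, M2^(-1) mod 3 = 1
x = 17*3*13 + 2*19*1 = 701
701 mod 57 = 17
Check: 17 mod 19 = 17 ✓, 17 mod 3 = 2 ✓

x ≡ 17 (mod 57)


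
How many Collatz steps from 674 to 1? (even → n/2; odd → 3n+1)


674 → 337 → 1012 → 506 → 253 → 760 → 380 → 190 → 95 → 286 → 143 → 430 → 215 → 646 → 323 → 970 → 485 → 1456 → 728 → 364 → 182 → 91 → 274 → 137 → 412 → 206 → 103 → 310 → 155 → 466 → 233 → 700 → 350 → 175 → 526 → 263 → 790 → 395 → 1186 → 593 → 1780 → 890 → 445 → 1336 → 668 → 334 → 167 → 502 → 251 → 754 → 377 → 1132 → 566 → 283 → 850 → 425 → 1276 → 638 → 319 → 958 → 479 → 1438 → 719 → 2158 → 1079 → 3238 → 1619 → 4858 → 2429 → 7288 → 3644 → 1822 → 911 → 2734 → 1367 → 4102 → 2051 → 6154 → 3077 → 9232 → 4616 → 2308 → 1154 → 577 → 1732 → 866 → 433 → 1300 → 650 → 325 → 976 → 488 → 244 → 122 → 61 → 184 → 92 → 46 → 23 → 70 → 35 → 106 → 53 → 160 → 80 → 40 → 20 → 10 → 5 → 16 → 8 → 4 → 2 → 1
Total steps = 113

113 steps
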